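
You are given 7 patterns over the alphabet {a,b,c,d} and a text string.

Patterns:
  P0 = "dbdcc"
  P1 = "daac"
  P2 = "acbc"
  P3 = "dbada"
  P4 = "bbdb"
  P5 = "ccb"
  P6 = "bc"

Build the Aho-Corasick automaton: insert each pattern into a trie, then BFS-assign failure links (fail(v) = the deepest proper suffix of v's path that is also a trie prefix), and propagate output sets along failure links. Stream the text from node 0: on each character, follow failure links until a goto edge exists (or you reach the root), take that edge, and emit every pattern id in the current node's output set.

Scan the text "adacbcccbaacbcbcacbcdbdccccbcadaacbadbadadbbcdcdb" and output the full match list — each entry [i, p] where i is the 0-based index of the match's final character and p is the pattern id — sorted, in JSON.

Construct AC machine:
Trie (insert patterns):
  n0 'ε': a→9 b→16 c→20 d→1
  n1 'd': a→6 b→2
  n2 'db': a→13 d→3
  n3 'dbd': c→4
  n4 'dbdc': c→5
  n5 'dbdcc': ·  [P0 ends]
  n6 'da': a→7
  n7 'daa': c→8
  n8 'daac': ·  [P1 ends]
  n9 'a': c→10
  n10 'ac': b→11
  n11 'acb': c→12
  n12 'acbc': ·  [P2 ends]
  n13 'dba': d→14
  n14 'dbad': a→15
  n15 'dbada': ·  [P3 ends]
  n16 'b': b→17 c→23
  n17 'bb': d→18
  n18 'bbd': b→19
  n19 'bbdb': ·  [P4 ends]
  n20 'c': c→21
  n21 'cc': b→22
  n22 'ccb': ·  [P5 ends]
  n23 'bc': ·  [P6 ends]

Failure links (BFS by depth):
  fail(1) 'd': from fail(0)=0 chase 'd': 0 ⇒ 0;  out=∅∪out(0)=∅
  fail(9) 'a': from fail(0)=0 chase 'a': 0 ⇒ 0;  out=∅∪out(0)=∅
  fail(16) 'b': from fail(0)=0 chase 'b': 0 ⇒ 0;  out=∅∪out(0)=∅
  fail(20) 'c': from fail(0)=0 chase 'c': 0 ⇒ 0;  out=∅∪out(0)=∅
  fail(2) 'db': from fail(1)=0 chase 'b': 0 ⇒ 16;  out=∅∪out(16)=∅
  fail(6) 'da': from fail(1)=0 chase 'a': 0 ⇒ 9;  out=∅∪out(9)=∅
  fail(10) 'ac': from fail(9)=0 chase 'c': 0 ⇒ 20;  out=∅∪out(20)=∅
  fail(17) 'bb': from fail(16)=0 chase 'b': 0 ⇒ 16;  out=∅∪out(16)=∅
  fail(21) 'cc': from fail(20)=0 chase 'c': 0 ⇒ 20;  out=∅∪out(20)=∅
  fail(23) 'bc': from fail(16)=0 chase 'c': 0 ⇒ 20;  out={6}∪out(20)={6}
  fail(3) 'dbd': from fail(2)=16 chase 'd': 16→0 ⇒ 1;  out=∅∪out(1)=∅
  fail(7) 'daa': from fail(6)=9 chase 'a': 9→0 ⇒ 9;  out=∅∪out(9)=∅
  fail(11) 'acb': from fail(10)=20 chase 'b': 20→0 ⇒ 16;  out=∅∪out(16)=∅
  fail(13) 'dba': from fail(2)=16 chase 'a': 16→0 ⇒ 9;  out=∅∪out(9)=∅
  fail(18) 'bbd': from fail(17)=16 chase 'd': 16→0 ⇒ 1;  out=∅∪out(1)=∅
  fail(22) 'ccb': from fail(21)=20 chase 'b': 20→0 ⇒ 16;  out={5}∪out(16)={5}
  fail(4) 'dbdc': from fail(3)=1 chase 'c': 1→0 ⇒ 20;  out=∅∪out(20)=∅
  fail(8) 'daac': from fail(7)=9 chase 'c': 9 ⇒ 10;  out={1}∪out(10)={1}
  fail(12) 'acbc': from fail(11)=16 chase 'c': 16 ⇒ 23;  out={2}∪out(23)={2,6}
  fail(14) 'dbad': from fail(13)=9 chase 'd': 9→0 ⇒ 1;  out=∅∪out(1)=∅
  fail(19) 'bbdb': from fail(18)=1 chase 'b': 1 ⇒ 2;  out={4}∪out(2)={4}
  fail(5) 'dbdcc': from fail(4)=20 chase 'c': 20 ⇒ 21;  out={0}∪out(21)={0}
  fail(15) 'dbada': from fail(14)=1 chase 'a': 1 ⇒ 6;  out={3}∪out(6)={3}

Run:
pos 0 'a': at 9
pos 1 'd': at 1 (via fail)
pos 2 'a': at 6
pos 3 'c': at 10 (via fail)
pos 4 'b': at 11
pos 5 'c': at 12  → match P2@[2:5],P6@[4:5]
pos 6 'c': at 21 (via fail)
pos 7 'c': at 21 (via fail)
pos 8 'b': at 22  → match P5@[6:8]
pos 9 'a': at 9 (via fail)
pos 10 'a': at 9 (via fail)
pos 11 'c': at 10
pos 12 'b': at 11
pos 13 'c': at 12  → match P2@[10:13],P6@[12:13]
pos 14 'b': at 16 (via fail)
pos 15 'c': at 23  → match P6@[14:15]
pos 16 'a': at 9 (via fail)
pos 17 'c': at 10
pos 18 'b': at 11
pos 19 'c': at 12  → match P2@[16:19],P6@[18:19]
pos 20 'd': at 1 (via fail)
pos 21 'b': at 2
pos 22 'd': at 3
pos 23 'c': at 4
pos 24 'c': at 5  → match P0@[20:24]
pos 25 'c': at 21 (via fail)
pos 26 'c': at 21 (via fail)
pos 27 'b': at 22  → match P5@[25:27]
pos 28 'c': at 23 (via fail)  → match P6@[27:28]
pos 29 'a': at 9 (via fail)
pos 30 'd': at 1 (via fail)
pos 31 'a': at 6
pos 32 'a': at 7
pos 33 'c': at 8  → match P1@[30:33]
pos 34 'b': at 11 (via fail)
pos 35 'a': at 9 (via fail)
pos 36 'd': at 1 (via fail)
pos 37 'b': at 2
pos 38 'a': at 13
pos 39 'd': at 14
pos 40 'a': at 15  → match P3@[36:40]
pos 41 'd': at 1 (via fail)
pos 42 'b': at 2
pos 43 'b': at 17 (via fail)
pos 44 'c': at 23 (via fail)  → match P6@[43:44]
pos 45 'd': at 1 (via fail)
pos 46 'c': at 20 (via fail)
pos 47 'd': at 1 (via fail)
pos 48 'b': at 2

Matches: [[5,2],[5,6],[8,5],[13,2],[13,6],[15,6],[19,2],[19,6],[24,0],[27,5],[28,6],[33,1],[40,3],[44,6]]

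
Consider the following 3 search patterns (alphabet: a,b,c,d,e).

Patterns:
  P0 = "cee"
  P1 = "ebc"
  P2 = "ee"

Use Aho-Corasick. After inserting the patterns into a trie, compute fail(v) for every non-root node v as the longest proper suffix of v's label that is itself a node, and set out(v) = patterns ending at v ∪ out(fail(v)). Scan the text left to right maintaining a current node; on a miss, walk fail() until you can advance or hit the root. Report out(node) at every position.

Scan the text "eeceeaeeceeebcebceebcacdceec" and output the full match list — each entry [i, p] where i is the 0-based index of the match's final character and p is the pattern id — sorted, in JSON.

Construct AC machine:
Trie (insert patterns):
  n0 'ε': c→1 e→4
  n1 'c': e→2
  n2 'ce': e→3
  n3 'cee': ·  ←P0
  n4 'e': b→5 e→7
  n5 'eb': c→6
  n6 'ebc': ·  ←P1
  n7 'ee': ·  ←P2

BFS fail/out derivation:
  n1('c'): parent n0 fail=0; on 'c' 0 → fail=0;  out ∅∪∅=∅
  n4('e'): parent n0 fail=0; on 'e' 0 → fail=0;  out ∅∪∅=∅
  n2('ce'): parent n1 fail=0; on 'e' 0 → fail=4;  out ∅∪∅=∅
  n5('eb'): parent n4 fail=0; on 'b' 0 → fail=0;  out ∅∪∅=∅
  n7('ee'): parent n4 fail=0; on 'e' 0 → fail=4;  out {2}∪∅={2}
  n3('cee'): parent n2 fail=4; on 'e' 4 → fail=7;  out {0}∪{2}={0,2}
  n6('ebc'): parent n5 fail=0; on 'c' 0 → fail=1;  out {1}∪∅={1}

Text stream:
pos 0 'e': at 4
pos 1 'e': at 7  ** P2@[0:1]
pos 2 'c': at 1 ·f
pos 3 'e': at 2
pos 4 'e': at 3  ** P0@[2:4],P2@[3:4]
pos 5 'a': at 0 ·f
pos 6 'e': at 4
pos 7 'e': at 7  ** P2@[6:7]
pos 8 'c': at 1 ·f
pos 9 'e': at 2
pos 10 'e': at 3  ** P0@[8:10],P2@[9:10]
pos 11 'e': at 7 ·f  ** P2@[10:11]
pos 12 'b': at 5 ·f
pos 13 'c': at 6  ** P1@[11:13]
pos 14 'e': at 2 ·f
pos 15 'b': at 5 ·f
pos 16 'c': at 6  ** P1@[14:16]
pos 17 'e': at 2 ·f
pos 18 'e': at 3  ** P0@[16:18],P2@[17:18]
pos 19 'b': at 5 ·f
pos 20 'c': at 6  ** P1@[18:20]
pos 21 'a': at 0 ·f
pos 22 'c': at 1
pos 23 'd': at 0 ·f
pos 24 'c': at 1
pos 25 'e': at 2
pos 26 'e': at 3  ** P0@[24:26],P2@[25:26]
pos 27 'c': at 1 ·f

All matches (sorted): [[1,2],[4,0],[4,2],[7,2],[10,0],[10,2],[11,2],[13,1],[16,1],[18,0],[18,2],[20,1],[26,0],[26,2]]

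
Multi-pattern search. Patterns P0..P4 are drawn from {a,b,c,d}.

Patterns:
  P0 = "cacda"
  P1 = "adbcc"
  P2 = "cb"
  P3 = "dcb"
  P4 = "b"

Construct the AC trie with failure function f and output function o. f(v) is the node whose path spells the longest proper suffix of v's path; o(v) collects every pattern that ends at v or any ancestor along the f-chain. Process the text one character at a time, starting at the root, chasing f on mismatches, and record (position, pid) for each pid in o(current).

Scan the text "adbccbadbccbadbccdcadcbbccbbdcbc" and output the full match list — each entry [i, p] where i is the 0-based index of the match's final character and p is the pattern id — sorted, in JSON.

Build automaton:
Trie (insert patterns):
  0='ε' goto a→6 b→15 c→1 d→12
  1='c' goto a→2 b→11
  2='ca' goto c→3
  3='cac' goto d→4
  4='cacd' goto a→5
  5='cacda' goto ·  ←P0
  6='a' goto d→7
  7='ad' goto b→8
  8='adb' goto c→9
  9='adbc' goto c→10
  10='adbcc' goto ·  ←P1
  11='cb' goto ·  ←P2
  12='d' goto c→13
  13='dc' goto b→14
  14='dcb' goto ·  ←P3
  15='b' goto ·  ←P4

Failure links (BFS by depth):
  n1('c'): parent n0 fail=0; on 'c' 0 → fail=0;  out ∅∪∅=∅
  n6('a'): parent n0 fail=0; on 'a' 0 → fail=0;  out ∅∪∅=∅
  n12('d'): parent n0 fail=0; on 'd' 0 → fail=0;  out ∅∪∅=∅
  n15('b'): parent n0 fail=0; on 'b' 0 → fail=0;  out {4}∪∅={4}
  n2('ca'): parent n1 fail=0; on 'a' 0 → fail=6;  out ∅∪∅=∅
  n7('ad'): parent n6 fail=0; on 'd' 0 → fail=12;  out ∅∪∅=∅
  n11('cb'): parent n1 fail=0; on 'b' 0 → fail=15;  out {2}∪{4}={2,4}
  n13('dc'): parent n12 fail=0; on 'c' 0 → fail=1;  out ∅∪∅=∅
  n3('cac'): parent n2 fail=6; on 'c' 6→0 → fail=1;  out ∅∪∅=∅
  n8('adb'): parent n7 fail=12; on 'b' 12→0 → fail=15;  out ∅∪{4}={4}
  n14('dcb'): parent n13 fail=1; on 'b' 1 → fail=11;  out {3}∪{2,4}={2,3,4}
  n4('cacd'): parent n3 fail=1; on 'd' 1→0 → fail=12;  out ∅∪∅=∅
  n9('adbc'): parent n8 fail=15; on 'c' 15→0 → fail=1;  out ∅∪∅=∅
  n5('cacda'): parent n4 fail=12; on 'a' 12→0 → fail=6;  out {0}∪∅={0}
  n10('adbcc'): parent n9 fail=1; on 'c' 1→0 → fail=1;  out {1}∪∅={1}

Run:
i=0 'a': node 0→6
i=1 'd': node 6→7
i=2 'b': node 7→8  emit P4@[2:2]
i=3 'c': node 8→9
i=4 'c': node 9→10  emit P1@[0:4]
i=5 'b': node 10→11 ·f  emit P2@[4:5],P4@[5:5]
i=6 'a': node 11→6 ·f
i=7 'd': node 6→7
i=8 'b': node 7→8  emit P4@[8:8]
i=9 'c': node 8→9
i=10 'c': node 9→10  emit P1@[6:10]
i=11 'b': node 10→11 ·f  emit P2@[10:11],P4@[11:11]
i=12 'a': node 11→6 ·f
i=13 'd': node 6→7
i=14 'b': node 7→8  emit P4@[14:14]
i=15 'c': node 8→9
i=16 'c': node 9→10  emit P1@[12:16]
i=17 'd': node 10→12 ·f
i=18 'c': node 12→13
i=19 'a': node 13→2 ·f
i=20 'd': node 2→7 ·f
i=21 'c': node 7→13 ·f
i=22 'b': node 13→14  emit P2@[21:22],P3@[20:22],P4@[22:22]
i=23 'b': node 14→15 ·f  emit P4@[23:23]
i=24 'c': node 15→1 ·f
i=25 'c': node 1→1 ·f
i=26 'b': node 1→11  emit P2@[25:26],P4@[26:26]
i=27 'b': node 11→15 ·f  emit P4@[27:27]
i=28 'd': node 15→12 ·f
i=29 'c': node 12→13
i=30 'b': node 13→14  emit P2@[29:30],P3@[28:30],P4@[30:30]
i=31 'c': node 14→1 ·f

Result: [[2,4],[4,1],[5,2],[5,4],[8,4],[10,1],[11,2],[11,4],[14,4],[16,1],[22,2],[22,3],[22,4],[23,4],[26,2],[26,4],[27,4],[30,2],[30,3],[30,4]]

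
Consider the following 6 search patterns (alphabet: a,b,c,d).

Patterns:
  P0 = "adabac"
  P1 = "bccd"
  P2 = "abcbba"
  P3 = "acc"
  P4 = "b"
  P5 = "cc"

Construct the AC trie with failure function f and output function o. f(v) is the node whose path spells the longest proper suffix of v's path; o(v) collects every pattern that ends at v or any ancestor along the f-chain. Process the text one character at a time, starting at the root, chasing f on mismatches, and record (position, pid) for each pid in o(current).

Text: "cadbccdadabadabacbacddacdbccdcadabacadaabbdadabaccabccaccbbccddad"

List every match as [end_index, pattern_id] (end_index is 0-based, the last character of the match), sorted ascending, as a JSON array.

Build automaton:
Trie (insert patterns):
  0='ε' goto a→1 b→7 c→18
  1='a' goto b→11 c→16 d→2
  2='ad' goto a→3
  3='ada' goto b→4
  4='adab' goto a→5
  5='adaba' goto c→6
  6='adabac' goto ·  [P0 ends]
  7='b' goto c→8  [P4 ends]
  8='bc' goto c→9
  9='bcc' goto d→10
  10='bccd' goto ·  [P1 ends]
  11='ab' goto c→12
  12='abc' goto b→13
  13='abcb' goto b→14
  14='abcbb' goto a→15
  15='abcbba' goto ·  [P2 ends]
  16='ac' goto c→17
  17='acc' goto ·  [P3 ends]
  18='c' goto c→19
  19='cc' goto ·  [P5 ends]

BFS fail/out derivation:
  fail(1) 'a': from fail(0)=0 chase 'a': 0 ⇒ 0;  out=∅∪out(0)=∅
  fail(7) 'b': from fail(0)=0 chase 'b': 0 ⇒ 0;  out={4}∪out(0)={4}
  fail(18) 'c': from fail(0)=0 chase 'c': 0 ⇒ 0;  out=∅∪out(0)=∅
  fail(2) 'ad': from fail(1)=0 chase 'd': 0 ⇒ 0;  out=∅∪out(0)=∅
  fail(8) 'bc': from fail(7)=0 chase 'c': 0 ⇒ 18;  out=∅∪out(18)=∅
  fail(11) 'ab': from fail(1)=0 chase 'b': 0 ⇒ 7;  out=∅∪out(7)={4}
  fail(16) 'ac': from fail(1)=0 chase 'c': 0 ⇒ 18;  out=∅∪out(18)=∅
  fail(19) 'cc': from fail(18)=0 chase 'c': 0 ⇒ 18;  out={5}∪out(18)={5}
  fail(3) 'ada': from fail(2)=0 chase 'a': 0 ⇒ 1;  out=∅∪out(1)=∅
  fail(9) 'bcc': from fail(8)=18 chase 'c': 18 ⇒ 19;  out=∅∪out(19)={5}
  fail(12) 'abc': from fail(11)=7 chase 'c': 7 ⇒ 8;  out=∅∪out(8)=∅
  fail(17) 'acc': from fail(16)=18 chase 'c': 18 ⇒ 19;  out={3}∪out(19)={3,5}
  fail(4) 'adab': from fail(3)=1 chase 'b': 1 ⇒ 11;  out=∅∪out(11)={4}
  fail(10) 'bccd': from fail(9)=19 chase 'd': 19→18→0 ⇒ 0;  out={1}∪out(0)={1}
  fail(13) 'abcb': from fail(12)=8 chase 'b': 8→18→0 ⇒ 7;  out=∅∪out(7)={4}
  fail(5) 'adaba': from fail(4)=11 chase 'a': 11→7→0 ⇒ 1;  out=∅∪out(1)=∅
  fail(14) 'abcbb': from fail(13)=7 chase 'b': 7→0 ⇒ 7;  out=∅∪out(7)={4}
  fail(6) 'adabac': from fail(5)=1 chase 'c': 1 ⇒ 16;  out={0}∪out(16)={0}
  fail(15) 'abcbba': from fail(14)=7 chase 'a': 7→0 ⇒ 1;  out={2}∪out(1)={2}

Run:
[0] read 'c'  n0⇒n18
[1] read 'a'  n18⇒n1 (fail-walked)
[2] read 'd'  n1⇒n2
[3] read 'b'  n2⇒n7 (fail-walked)  → match P4@[3:3]
[4] read 'c'  n7⇒n8
[5] read 'c'  n8⇒n9  → match P5@[4:5]
[6] read 'd'  n9⇒n10  → match P1@[3:6]
[7] read 'a'  n10⇒n1 (fail-walked)
[8] read 'd'  n1⇒n2
[9] read 'a'  n2⇒n3
[10] read 'b'  n3⇒n4  → match P4@[10:10]
[11] read 'a'  n4⇒n5
[12] read 'd'  n5⇒n2 (fail-walked)
[13] read 'a'  n2⇒n3
[14] read 'b'  n3⇒n4  → match P4@[14:14]
[15] read 'a'  n4⇒n5
[16] read 'c'  n5⇒n6  → match P0@[11:16]
[17] read 'b'  n6⇒n7 (fail-walked)  → match P4@[17:17]
[18] read 'a'  n7⇒n1 (fail-walked)
[19] read 'c'  n1⇒n16
[20] read 'd'  n16⇒n0 (fail-walked)
[21] read 'd'  n0⇒n0
[22] read 'a'  n0⇒n1
[23] read 'c'  n1⇒n16
[24] read 'd'  n16⇒n0 (fail-walked)
[25] read 'b'  n0⇒n7  → match P4@[25:25]
[26] read 'c'  n7⇒n8
[27] read 'c'  n8⇒n9  → match P5@[26:27]
[28] read 'd'  n9⇒n10  → match P1@[25:28]
[29] read 'c'  n10⇒n18 (fail-walked)
[30] read 'a'  n18⇒n1 (fail-walked)
[31] read 'd'  n1⇒n2
[32] read 'a'  n2⇒n3
[33] read 'b'  n3⇒n4  → match P4@[33:33]
[34] read 'a'  n4⇒n5
[35] read 'c'  n5⇒n6  → match P0@[30:35]
[36] read 'a'  n6⇒n1 (fail-walked)
[37] read 'd'  n1⇒n2
[38] read 'a'  n2⇒n3
[39] read 'a'  n3⇒n1 (fail-walked)
[40] read 'b'  n1⇒n11  → match P4@[40:40]
[41] read 'b'  n11⇒n7 (fail-walked)  → match P4@[41:41]
[42] read 'd'  n7⇒n0 (fail-walked)
[43] read 'a'  n0⇒n1
[44] read 'd'  n1⇒n2
[45] read 'a'  n2⇒n3
[46] read 'b'  n3⇒n4  → match P4@[46:46]
[47] read 'a'  n4⇒n5
[48] read 'c'  n5⇒n6  → match P0@[43:48]
[49] read 'c'  n6⇒n17 (fail-walked)  → match P3@[47:49],P5@[48:49]
[50] read 'a'  n17⇒n1 (fail-walked)
[51] read 'b'  n1⇒n11  → match P4@[51:51]
[52] read 'c'  n11⇒n12
[53] read 'c'  n12⇒n9 (fail-walked)  → match P5@[52:53]
[54] read 'a'  n9⇒n1 (fail-walked)
[55] read 'c'  n1⇒n16
[56] read 'c'  n16⇒n17  → match P3@[54:56],P5@[55:56]
[57] read 'b'  n17⇒n7 (fail-walked)  → match P4@[57:57]
[58] read 'b'  n7⇒n7 (fail-walked)  → match P4@[58:58]
[59] read 'c'  n7⇒n8
[60] read 'c'  n8⇒n9  → match P5@[59:60]
[61] read 'd'  n9⇒n10  → match P1@[58:61]
[62] read 'd'  n10⇒n0 (fail-walked)
[63] read 'a'  n0⇒n1
[64] read 'd'  n1⇒n2

Result: [[3,4],[5,5],[6,1],[10,4],[14,4],[16,0],[17,4],[25,4],[27,5],[28,1],[33,4],[35,0],[40,4],[41,4],[46,4],[48,0],[49,3],[49,5],[51,4],[53,5],[56,3],[56,5],[57,4],[58,4],[60,5],[61,1]]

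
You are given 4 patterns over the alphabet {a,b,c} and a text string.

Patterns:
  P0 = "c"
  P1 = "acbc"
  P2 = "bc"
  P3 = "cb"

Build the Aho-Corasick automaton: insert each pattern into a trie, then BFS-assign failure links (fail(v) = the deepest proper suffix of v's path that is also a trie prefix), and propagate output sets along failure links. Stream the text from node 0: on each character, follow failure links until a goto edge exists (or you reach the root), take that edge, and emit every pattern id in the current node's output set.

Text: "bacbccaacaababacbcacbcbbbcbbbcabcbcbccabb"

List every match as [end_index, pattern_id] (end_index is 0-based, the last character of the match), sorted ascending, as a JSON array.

Construct AC machine:
Trie (insert patterns):
  0='ε' goto a→2 b→6 c→1
  1='c' goto b→8  [P0 ends]
  2='a' goto c→3
  3='ac' goto b→4
  4='acb' goto c→5
  5='acbc' goto ·  [P1 ends]
  6='b' goto c→7
  7='bc' goto ·  [P2 ends]
  8='cb' goto ·  [P3 ends]

Failure links (BFS by depth):
  fail(1) 'c': from fail(0)=0 chase 'c': 0 ⇒ 0;  out={0}∪out(0)={0}
  fail(2) 'a': from fail(0)=0 chase 'a': 0 ⇒ 0;  out=∅∪out(0)=∅
  fail(6) 'b': from fail(0)=0 chase 'b': 0 ⇒ 0;  out=∅∪out(0)=∅
  fail(3) 'ac': from fail(2)=0 chase 'c': 0 ⇒ 1;  out=∅∪out(1)={0}
  fail(7) 'bc': from fail(6)=0 chase 'c': 0 ⇒ 1;  out={2}∪out(1)={0,2}
  fail(8) 'cb': from fail(1)=0 chase 'b': 0 ⇒ 6;  out={3}∪out(6)={3}
  fail(4) 'acb': from fail(3)=1 chase 'b': 1 ⇒ 8;  out=∅∪out(8)={3}
  fail(5) 'acbc': from fail(4)=8 chase 'c': 8→6 ⇒ 7;  out={1}∪out(7)={0,1,2}

Text stream:
i=0 'b': node 0→6
i=1 'a': node 6→2 (fail-walked)
i=2 'c': node 2→3  ** P0@[2:2]
i=3 'b': node 3→4  ** P3@[2:3]
i=4 'c': node 4→5  ** P0@[4:4],P1@[1:4],P2@[3:4]
i=5 'c': node 5→1 (fail-walked)  ** P0@[5:5]
i=6 'a': node 1→2 (fail-walked)
i=7 'a': node 2→2 (fail-walked)
i=8 'c': node 2→3  ** P0@[8:8]
i=9 'a': node 3→2 (fail-walked)
i=10 'a': node 2→2 (fail-walked)
i=11 'b': node 2→6 (fail-walked)
i=12 'a': node 6→2 (fail-walked)
i=13 'b': node 2→6 (fail-walked)
i=14 'a': node 6→2 (fail-walked)
i=15 'c': node 2→3  ** P0@[15:15]
i=16 'b': node 3→4  ** P3@[15:16]
i=17 'c': node 4→5  ** P0@[17:17],P1@[14:17],P2@[16:17]
i=18 'a': node 5→2 (fail-walked)
i=19 'c': node 2→3  ** P0@[19:19]
i=20 'b': node 3→4  ** P3@[19:20]
i=21 'c': node 4→5  ** P0@[21:21],P1@[18:21],P2@[20:21]
i=22 'b': node 5→8 (fail-walked)  ** P3@[21:22]
i=23 'b': node 8→6 (fail-walked)
i=24 'b': node 6→6 (fail-walked)
i=25 'c': node 6→7  ** P0@[25:25],P2@[24:25]
i=26 'b': node 7→8 (fail-walked)  ** P3@[25:26]
i=27 'b': node 8→6 (fail-walked)
i=28 'b': node 6→6 (fail-walked)
i=29 'c': node 6→7  ** P0@[29:29],P2@[28:29]
i=30 'a': node 7→2 (fail-walked)
i=31 'b': node 2→6 (fail-walked)
i=32 'c': node 6→7  ** P0@[32:32],P2@[31:32]
i=33 'b': node 7→8 (fail-walked)  ** P3@[32:33]
i=34 'c': node 8→7 (fail-walked)  ** P0@[34:34],P2@[33:34]
i=35 'b': node 7→8 (fail-walked)  ** P3@[34:35]
i=36 'c': node 8→7 (fail-walked)  ** P0@[36:36],P2@[35:36]
i=37 'c': node 7→1 (fail-walked)  ** P0@[37:37]
i=38 'a': node 1→2 (fail-walked)
i=39 'b': node 2→6 (fail-walked)
i=40 'b': node 6→6 (fail-walked)

Matches: [[2,0],[3,3],[4,0],[4,1],[4,2],[5,0],[8,0],[15,0],[16,3],[17,0],[17,1],[17,2],[19,0],[20,3],[21,0],[21,1],[21,2],[22,3],[25,0],[25,2],[26,3],[29,0],[29,2],[32,0],[32,2],[33,3],[34,0],[34,2],[35,3],[36,0],[36,2],[37,0]]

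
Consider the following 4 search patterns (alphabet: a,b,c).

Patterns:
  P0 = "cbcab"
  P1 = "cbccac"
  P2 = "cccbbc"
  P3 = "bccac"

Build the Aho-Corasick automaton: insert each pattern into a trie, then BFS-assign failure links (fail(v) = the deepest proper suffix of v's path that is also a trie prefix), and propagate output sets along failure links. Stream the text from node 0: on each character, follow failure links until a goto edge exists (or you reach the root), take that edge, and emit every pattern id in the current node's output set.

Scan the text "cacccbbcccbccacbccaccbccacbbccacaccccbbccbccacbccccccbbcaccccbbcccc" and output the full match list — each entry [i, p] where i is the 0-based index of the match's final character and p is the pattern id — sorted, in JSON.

Build automaton:
Trie nodes:
  n0 'ε': b→14 c→1
  n1 'c': b→2 c→9
  n2 'cb': c→3
  n3 'cbc': a→4 c→6
  n4 'cbca': b→5
  n5 'cbcab': ·  [P0 ends]
  n6 'cbcc': a→7
  n7 'cbcca': c→8
  n8 'cbccac': ·  [P1 ends]
  n9 'cc': c→10
  n10 'ccc': b→11
  n11 'cccb': b→12
  n12 'cccbb': c→13
  n13 'cccbbc': ·  [P2 ends]
  n14 'b': c→15
  n15 'bc': c→16
  n16 'bcc': a→17
  n17 'bcca': c→18
  n18 'bccac': ·  [P3 ends]

Failure links (BFS by depth):
  fail(1) 'c': from fail(0)=0 chase 'c': 0 ⇒ 0;  out=∅∪out(0)=∅
  fail(14) 'b': from fail(0)=0 chase 'b': 0 ⇒ 0;  out=∅∪out(0)=∅
  fail(2) 'cb': from fail(1)=0 chase 'b': 0 ⇒ 14;  out=∅∪out(14)=∅
  fail(9) 'cc': from fail(1)=0 chase 'c': 0 ⇒ 1;  out=∅∪out(1)=∅
  fail(15) 'bc': from fail(14)=0 chase 'c': 0 ⇒ 1;  out=∅∪out(1)=∅
  fail(3) 'cbc': from fail(2)=14 chase 'c': 14 ⇒ 15;  out=∅∪out(15)=∅
  fail(10) 'ccc': from fail(9)=1 chase 'c': 1 ⇒ 9;  out=∅∪out(9)=∅
  fail(16) 'bcc': from fail(15)=1 chase 'c': 1 ⇒ 9;  out=∅∪out(9)=∅
  fail(4) 'cbca': from fail(3)=15 chase 'a': 15→1→0 ⇒ 0;  out=∅∪out(0)=∅
  fail(6) 'cbcc': from fail(3)=15 chase 'c': 15 ⇒ 16;  out=∅∪out(16)=∅
  fail(11) 'cccb': from fail(10)=9 chase 'b': 9→1 ⇒ 2;  out=∅∪out(2)=∅
  fail(17) 'bcca': from fail(16)=9 chase 'a': 9→1→0 ⇒ 0;  out=∅∪out(0)=∅
  fail(5) 'cbcab': from fail(4)=0 chase 'b': 0 ⇒ 14;  out={0}∪out(14)={0}
  fail(7) 'cbcca': from fail(6)=16 chase 'a': 16 ⇒ 17;  out=∅∪out(17)=∅
  fail(12) 'cccbb': from fail(11)=2 chase 'b': 2→14→0 ⇒ 14;  out=∅∪out(14)=∅
  fail(18) 'bccac': from fail(17)=0 chase 'c': 0 ⇒ 1;  out={3}∪out(1)={3}
  fail(8) 'cbccac': from fail(7)=17 chase 'c': 17 ⇒ 18;  out={1}∪out(18)={1,3}
  fail(13) 'cccbbc': from fail(12)=14 chase 'c': 14 ⇒ 15;  out={2}∪out(15)={2}

Scan:
[0] read 'c'  n0⇒n1
[1] read 'a'  n1⇒n0 (fail-walked)
[2] read 'c'  n0⇒n1
[3] read 'c'  n1⇒n9
[4] read 'c'  n9⇒n10
[5] read 'b'  n10⇒n11
[6] read 'b'  n11⇒n12
[7] read 'c'  n12⇒n13  ** P2@[2:7]
[8] read 'c'  n13⇒n16 (fail-walked)
[9] read 'c'  n16⇒n10 (fail-walked)
[10] read 'b'  n10⇒n11
[11] read 'c'  n11⇒n3 (fail-walked)
[12] read 'c'  n3⇒n6
[13] read 'a'  n6⇒n7
[14] read 'c'  n7⇒n8  ** P1@[9:14],P3@[10:14]
[15] read 'b'  n8⇒n2 (fail-walked)
[16] read 'c'  n2⇒n3
[17] read 'c'  n3⇒n6
[18] read 'a'  n6⇒n7
[19] read 'c'  n7⇒n8  ** P1@[14:19],P3@[15:19]
[20] read 'c'  n8⇒n9 (fail-walked)
[21] read 'b'  n9⇒n2 (fail-walked)
[22] read 'c'  n2⇒n3
[23] read 'c'  n3⇒n6
[24] read 'a'  n6⇒n7
[25] read 'c'  n7⇒n8  ** P1@[20:25],P3@[21:25]
[26] read 'b'  n8⇒n2 (fail-walked)
[27] read 'b'  n2⇒n14 (fail-walked)
[28] read 'c'  n14⇒n15
[29] read 'c'  n15⇒n16
[30] read 'a'  n16⇒n17
[31] read 'c'  n17⇒n18  ** P3@[27:31]
[32] read 'a'  n18⇒n0 (fail-walked)
[33] read 'c'  n0⇒n1
[34] read 'c'  n1⇒n9
[35] read 'c'  n9⇒n10
[36] read 'c'  n10⇒n10 (fail-walked)
[37] read 'b'  n10⇒n11
[38] read 'b'  n11⇒n12
[39] read 'c'  n12⇒n13  ** P2@[34:39]
[40] read 'c'  n13⇒n16 (fail-walked)
[41] read 'b'  n16⇒n2 (fail-walked)
[42] read 'c'  n2⇒n3
[43] read 'c'  n3⇒n6
[44] read 'a'  n6⇒n7
[45] read 'c'  n7⇒n8  ** P1@[40:45],P3@[41:45]
[46] read 'b'  n8⇒n2 (fail-walked)
[47] read 'c'  n2⇒n3
[48] read 'c'  n3⇒n6
[49] read 'c'  n6⇒n10 (fail-walked)
[50] read 'c'  n10⇒n10 (fail-walked)
[51] read 'c'  n10⇒n10 (fail-walked)
[52] read 'c'  n10⇒n10 (fail-walked)
[53] read 'b'  n10⇒n11
[54] read 'b'  n11⇒n12
[55] read 'c'  n12⇒n13  ** P2@[50:55]
[56] read 'a'  n13⇒n0 (fail-walked)
[57] read 'c'  n0⇒n1
[58] read 'c'  n1⇒n9
[59] read 'c'  n9⇒n10
[60] read 'c'  n10⇒n10 (fail-walked)
[61] read 'b'  n10⇒n11
[62] read 'b'  n11⇒n12
[63] read 'c'  n12⇒n13  ** P2@[58:63]
[64] read 'c'  n13⇒n16 (fail-walked)
[65] read 'c'  n16⇒n10 (fail-walked)
[66] read 'c'  n10⇒n10 (fail-walked)

Matches: [[7,2],[14,1],[14,3],[19,1],[19,3],[25,1],[25,3],[31,3],[39,2],[45,1],[45,3],[55,2],[63,2]]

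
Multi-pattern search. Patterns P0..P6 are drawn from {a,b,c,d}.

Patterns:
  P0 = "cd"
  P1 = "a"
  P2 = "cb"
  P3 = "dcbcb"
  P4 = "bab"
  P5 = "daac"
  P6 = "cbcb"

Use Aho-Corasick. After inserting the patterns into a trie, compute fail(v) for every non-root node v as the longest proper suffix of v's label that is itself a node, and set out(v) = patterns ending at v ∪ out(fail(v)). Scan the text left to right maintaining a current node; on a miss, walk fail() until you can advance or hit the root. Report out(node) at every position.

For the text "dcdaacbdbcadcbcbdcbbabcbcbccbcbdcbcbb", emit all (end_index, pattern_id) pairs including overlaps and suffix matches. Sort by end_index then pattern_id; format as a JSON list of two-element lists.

Construct AC machine:
Trie (insert patterns):
  0='ε' goto a→3 b→10 c→1 d→5
  1='c' goto b→4 d→2
  2='cd' goto ·  ←P0
  3='a' goto ·  ←P1
  4='cb' goto c→16  ←P2
  5='d' goto a→13 c→6
  6='dc' goto b→7
  7='dcb' goto c→8
  8='dcbc' goto b→9
  9='dcbcb' goto ·  ←P3
  10='b' goto a→11
  11='ba' goto b→12
  12='bab' goto ·  ←P4
  13='da' goto a→14
  14='daa' goto c→15
  15='daac' goto ·  ←P5
  16='cbc' goto b→17
  17='cbcb' goto ·  ←P6

BFS fail/out derivation:
  n1('c'): parent n0 fail=0; on 'c' 0 → fail=0;  out ∅∪∅=∅
  n3('a'): parent n0 fail=0; on 'a' 0 → fail=0;  out {1}∪∅={1}
  n5('d'): parent n0 fail=0; on 'd' 0 → fail=0;  out ∅∪∅=∅
  n10('b'): parent n0 fail=0; on 'b' 0 → fail=0;  out ∅∪∅=∅
  n2('cd'): parent n1 fail=0; on 'd' 0 → fail=5;  out {0}∪∅={0}
  n4('cb'): parent n1 fail=0; on 'b' 0 → fail=10;  out {2}∪∅={2}
  n6('dc'): parent n5 fail=0; on 'c' 0 → fail=1;  out ∅∪∅=∅
  n11('ba'): parent n10 fail=0; on 'a' 0 → fail=3;  out ∅∪{1}={1}
  n13('da'): parent n5 fail=0; on 'a' 0 → fail=3;  out ∅∪{1}={1}
  n7('dcb'): parent n6 fail=1; on 'b' 1 → fail=4;  out ∅∪{2}={2}
  n12('bab'): parent n11 fail=3; on 'b' 3→0 → fail=10;  out {4}∪∅={4}
  n14('daa'): parent n13 fail=3; on 'a' 3→0 → fail=3;  out ∅∪{1}={1}
  n16('cbc'): parent n4 fail=10; on 'c' 10→0 → fail=1;  out ∅∪∅=∅
  n8('dcbc'): parent n7 fail=4; on 'c' 4 → fail=16;  out ∅∪∅=∅
  n15('daac'): parent n14 fail=3; on 'c' 3→0 → fail=1;  out {5}∪∅={5}
  n17('cbcb'): parent n16 fail=1; on 'b' 1 → fail=4;  out {6}∪{2}={2,6}
  n9('dcbcb'): parent n8 fail=16; on 'b' 16 → fail=17;  out {3}∪{2,6}={2,3,6}

Scan:
i=0 'd': node 0→5
i=1 'c': node 5→6
i=2 'd': node 6→2 ·f  ** P0@[1:2]
i=3 'a': node 2→13 ·f  ** P1@[3:3]
i=4 'a': node 13→14  ** P1@[4:4]
i=5 'c': node 14→15  ** P5@[2:5]
i=6 'b': node 15→4 ·f  ** P2@[5:6]
i=7 'd': node 4→5 ·f
i=8 'b': node 5→10 ·f
i=9 'c': node 10→1 ·f
i=10 'a': node 1→3 ·f  ** P1@[10:10]
i=11 'd': node 3→5 ·f
i=12 'c': node 5→6
i=13 'b': node 6→7  ** P2@[12:13]
i=14 'c': node 7→8
i=15 'b': node 8→9  ** P2@[14:15],P3@[11:15],P6@[12:15]
i=16 'd': node 9→5 ·f
i=17 'c': node 5→6
i=18 'b': node 6→7  ** P2@[17:18]
i=19 'b': node 7→10 ·f
i=20 'a': node 10→11  ** P1@[20:20]
i=21 'b': node 11→12  ** P4@[19:21]
i=22 'c': node 12→1 ·f
i=23 'b': node 1→4  ** P2@[22:23]
i=24 'c': node 4→16
i=25 'b': node 16→17  ** P2@[24:25],P6@[22:25]
i=26 'c': node 17→16 ·f
i=27 'c': node 16→1 ·f
i=28 'b': node 1→4  ** P2@[27:28]
i=29 'c': node 4→16
i=30 'b': node 16→17  ** P2@[29:30],P6@[27:30]
i=31 'd': node 17→5 ·f
i=32 'c': node 5→6
i=33 'b': node 6→7  ** P2@[32:33]
i=34 'c': node 7→8
i=35 'b': node 8→9  ** P2@[34:35],P3@[31:35],P6@[32:35]
i=36 'b': node 9→10 ·f

Matches: [[2,0],[3,1],[4,1],[5,5],[6,2],[10,1],[13,2],[15,2],[15,3],[15,6],[18,2],[20,1],[21,4],[23,2],[25,2],[25,6],[28,2],[30,2],[30,6],[33,2],[35,2],[35,3],[35,6]]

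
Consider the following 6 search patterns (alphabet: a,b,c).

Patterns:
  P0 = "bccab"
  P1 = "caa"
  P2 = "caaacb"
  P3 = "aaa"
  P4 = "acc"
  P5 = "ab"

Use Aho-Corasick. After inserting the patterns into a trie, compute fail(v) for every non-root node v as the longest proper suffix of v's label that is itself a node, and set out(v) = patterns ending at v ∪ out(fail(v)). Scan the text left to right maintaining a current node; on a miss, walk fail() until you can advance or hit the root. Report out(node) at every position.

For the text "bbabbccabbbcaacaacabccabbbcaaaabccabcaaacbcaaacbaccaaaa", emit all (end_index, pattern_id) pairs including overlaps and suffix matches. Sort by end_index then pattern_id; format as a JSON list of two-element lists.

Build automaton:
Trie (insert patterns):
  n0 'ε': a→12 b→1 c→6
  n1 'b': c→2
  n2 'bc': c→3
  n3 'bcc': a→4
  n4 'bcca': b→5
  n5 'bccab': ·  ←P0
  n6 'c': a→7
  n7 'ca': a→8
  n8 'caa': a→9  ←P1
  n9 'caaa': c→10
  n10 'caaac': b→11
  n11 'caaacb': ·  ←P2
  n12 'a': a→13 b→17 c→15
  n13 'aa': a→14
  n14 'aaa': ·  ←P3
  n15 'ac': c→16
  n16 'acc': ·  ←P4
  n17 'ab': ·  ←P5

BFS fail/out derivation:
  n1('b'): parent n0 fail=0; on 'b' 0 → fail=0;  out ∅∪∅=∅
  n6('c'): parent n0 fail=0; on 'c' 0 → fail=0;  out ∅∪∅=∅
  n12('a'): parent n0 fail=0; on 'a' 0 → fail=0;  out ∅∪∅=∅
  n2('bc'): parent n1 fail=0; on 'c' 0 → fail=6;  out ∅∪∅=∅
  n7('ca'): parent n6 fail=0; on 'a' 0 → fail=12;  out ∅∪∅=∅
  n13('aa'): parent n12 fail=0; on 'a' 0 → fail=12;  out ∅∪∅=∅
  n15('ac'): parent n12 fail=0; on 'c' 0 → fail=6;  out ∅∪∅=∅
  n17('ab'): parent n12 fail=0; on 'b' 0 → fail=1;  out {5}∪∅={5}
  n3('bcc'): parent n2 fail=6; on 'c' 6→0 → fail=6;  out ∅∪∅=∅
  n8('caa'): parent n7 fail=12; on 'a' 12 → fail=13;  out {1}∪∅={1}
  n14('aaa'): parent n13 fail=12; on 'a' 12 → fail=13;  out {3}∪∅={3}
  n16('acc'): parent n15 fail=6; on 'c' 6→0 → fail=6;  out {4}∪∅={4}
  n4('bcca'): parent n3 fail=6; on 'a' 6 → fail=7;  out ∅∪∅=∅
  n9('caaa'): parent n8 fail=13; on 'a' 13 → fail=14;  out ∅∪{3}={3}
  n5('bccab'): parent n4 fail=7; on 'b' 7→12 → fail=17;  out {0}∪{5}={0,5}
  n10('caaac'): parent n9 fail=14; on 'c' 14→13→12 → fail=15;  out ∅∪∅=∅
  n11('caaacb'): parent n10 fail=15; on 'b' 15→6→0 → fail=1;  out {2}∪∅={2}

Text stream:
pos 0 'b': at 1
pos 1 'b': at 1 (via fail)
pos 2 'a': at 12 (via fail)
pos 3 'b': at 17  ** P5@[2:3]
pos 4 'b': at 1 (via fail)
pos 5 'c': at 2
pos 6 'c': at 3
pos 7 'a': at 4
pos 8 'b': at 5  ** P0@[4:8],P5@[7:8]
pos 9 'b': at 1 (via fail)
pos 10 'b': at 1 (via fail)
pos 11 'c': at 2
pos 12 'a': at 7 (via fail)
pos 13 'a': at 8  ** P1@[11:13]
pos 14 'c': at 15 (via fail)
pos 15 'a': at 7 (via fail)
pos 16 'a': at 8  ** P1@[14:16]
pos 17 'c': at 15 (via fail)
pos 18 'a': at 7 (via fail)
pos 19 'b': at 17 (via fail)  ** P5@[18:19]
pos 20 'c': at 2 (via fail)
pos 21 'c': at 3
pos 22 'a': at 4
pos 23 'b': at 5  ** P0@[19:23],P5@[22:23]
pos 24 'b': at 1 (via fail)
pos 25 'b': at 1 (via fail)
pos 26 'c': at 2
pos 27 'a': at 7 (via fail)
pos 28 'a': at 8  ** P1@[26:28]
pos 29 'a': at 9  ** P3@[27:29]
pos 30 'a': at 14 (via fail)  ** P3@[28:30]
pos 31 'b': at 17 (via fail)  ** P5@[30:31]
pos 32 'c': at 2 (via fail)
pos 33 'c': at 3
pos 34 'a': at 4
pos 35 'b': at 5  ** P0@[31:35],P5@[34:35]
pos 36 'c': at 2 (via fail)
pos 37 'a': at 7 (via fail)
pos 38 'a': at 8  ** P1@[36:38]
pos 39 'a': at 9  ** P3@[37:39]
pos 40 'c': at 10
pos 41 'b': at 11  ** P2@[36:41]
pos 42 'c': at 2 (via fail)
pos 43 'a': at 7 (via fail)
pos 44 'a': at 8  ** P1@[42:44]
pos 45 'a': at 9  ** P3@[43:45]
pos 46 'c': at 10
pos 47 'b': at 11  ** P2@[42:47]
pos 48 'a': at 12 (via fail)
pos 49 'c': at 15
pos 50 'c': at 16  ** P4@[48:50]
pos 51 'a': at 7 (via fail)
pos 52 'a': at 8  ** P1@[50:52]
pos 53 'a': at 9  ** P3@[51:53]
pos 54 'a': at 14 (via fail)  ** P3@[52:54]

Result: [[3,5],[8,0],[8,5],[13,1],[16,1],[19,5],[23,0],[23,5],[28,1],[29,3],[30,3],[31,5],[35,0],[35,5],[38,1],[39,3],[41,2],[44,1],[45,3],[47,2],[50,4],[52,1],[53,3],[54,3]]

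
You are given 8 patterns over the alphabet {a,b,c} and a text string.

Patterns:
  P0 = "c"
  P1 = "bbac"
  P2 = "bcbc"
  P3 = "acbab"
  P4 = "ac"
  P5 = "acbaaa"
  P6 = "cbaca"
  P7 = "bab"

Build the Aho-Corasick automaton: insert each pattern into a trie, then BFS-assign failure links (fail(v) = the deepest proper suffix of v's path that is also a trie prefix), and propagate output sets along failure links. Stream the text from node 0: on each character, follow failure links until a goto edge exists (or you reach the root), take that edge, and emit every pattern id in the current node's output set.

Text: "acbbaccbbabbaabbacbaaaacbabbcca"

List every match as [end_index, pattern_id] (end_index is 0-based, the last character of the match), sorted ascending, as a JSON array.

Build automaton:
Trie (insert patterns):
  0='ε' goto a→9 b→2 c→1
  1='c' goto b→16  ←P0
  2='b' goto a→20 b→3 c→6
  3='bb' goto a→4
  4='bba' goto c→5
  5='bbac' goto ·  ←P1
  6='bc' goto b→7
  7='bcb' goto c→8
  8='bcbc' goto ·  ←P2
  9='a' goto c→10
  10='ac' goto b→11  ←P4
  11='acb' goto a→12
  12='acba' goto a→14 b→13
  13='acbab' goto ·  ←P3
  14='acbaa' goto a→15
  15='acbaaa' goto ·  ←P5
  16='cb' goto a→17
  17='cba' goto c→18
  18='cbac' goto a→19
  19='cbaca' goto ·  ←P6
  20='ba' goto b→21
  21='bab' goto ·  ←P7

Failure links (BFS by depth):
  fail(1) 'c': from fail(0)=0 chase 'c': 0 ⇒ 0;  out={0}∪out(0)={0}
  fail(2) 'b': from fail(0)=0 chase 'b': 0 ⇒ 0;  out=∅∪out(0)=∅
  fail(9) 'a': from fail(0)=0 chase 'a': 0 ⇒ 0;  out=∅∪out(0)=∅
  fail(3) 'bb': from fail(2)=0 chase 'b': 0 ⇒ 2;  out=∅∪out(2)=∅
  fail(6) 'bc': from fail(2)=0 chase 'c': 0 ⇒ 1;  out=∅∪out(1)={0}
  fail(10) 'ac': from fail(9)=0 chase 'c': 0 ⇒ 1;  out={4}∪out(1)={0,4}
  fail(16) 'cb': from fail(1)=0 chase 'b': 0 ⇒ 2;  out=∅∪out(2)=∅
  fail(20) 'ba': from fail(2)=0 chase 'a': 0 ⇒ 9;  out=∅∪out(9)=∅
  fail(4) 'bba': from fail(3)=2 chase 'a': 2 ⇒ 20;  out=∅∪out(20)=∅
  fail(7) 'bcb': from fail(6)=1 chase 'b': 1 ⇒ 16;  out=∅∪out(16)=∅
  fail(11) 'acb': from fail(10)=1 chase 'b': 1 ⇒ 16;  out=∅∪out(16)=∅
  fail(17) 'cba': from fail(16)=2 chase 'a': 2 ⇒ 20;  out=∅∪out(20)=∅
  fail(21) 'bab': from fail(20)=9 chase 'b': 9→0 ⇒ 2;  out={7}∪out(2)={7}
  fail(5) 'bbac': from fail(4)=20 chase 'c': 20→9 ⇒ 10;  out={1}∪out(10)={0,1,4}
  fail(8) 'bcbc': from fail(7)=16 chase 'c': 16→2 ⇒ 6;  out={2}∪out(6)={0,2}
  fail(12) 'acba': from fail(11)=16 chase 'a': 16 ⇒ 17;  out=∅∪out(17)=∅
  fail(18) 'cbac': from fail(17)=20 chase 'c': 20→9 ⇒ 10;  out=∅∪out(10)={0,4}
  fail(13) 'acbab': from fail(12)=17 chase 'b': 17→20 ⇒ 21;  out={3}∪out(21)={3,7}
  fail(14) 'acbaa': from fail(12)=17 chase 'a': 17→20→9→0 ⇒ 9;  out=∅∪out(9)=∅
  fail(19) 'cbaca': from fail(18)=10 chase 'a': 10→1→0 ⇒ 9;  out={6}∪out(9)={6}
  fail(15) 'acbaaa': from fail(14)=9 chase 'a': 9→0 ⇒ 9;  out={5}∪out(9)={5}

Text stream:
[0] read 'a'  n0⇒n9
[1] read 'c'  n9⇒n10  ** P0@[1:1],P4@[0:1]
[2] read 'b'  n10⇒n11
[3] read 'b'  n11⇒n3 (via fail)
[4] read 'a'  n3⇒n4
[5] read 'c'  n4⇒n5  ** P0@[5:5],P1@[2:5],P4@[4:5]
[6] read 'c'  n5⇒n1 (via fail)  ** P0@[6:6]
[7] read 'b'  n1⇒n16
[8] read 'b'  n16⇒n3 (via fail)
[9] read 'a'  n3⇒n4
[10] read 'b'  n4⇒n21 (via fail)  ** P7@[8:10]
[11] read 'b'  n21⇒n3 (via fail)
[12] read 'a'  n3⇒n4
[13] read 'a'  n4⇒n9 (via fail)
[14] read 'b'  n9⇒n2 (via fail)
[15] read 'b'  n2⇒n3
[16] read 'a'  n3⇒n4
[17] read 'c'  n4⇒n5  ** P0@[17:17],P1@[14:17],P4@[16:17]
[18] read 'b'  n5⇒n11 (via fail)
[19] read 'a'  n11⇒n12
[20] read 'a'  n12⇒n14
[21] read 'a'  n14⇒n15  ** P5@[16:21]
[22] read 'a'  n15⇒n9 (via fail)
[23] read 'c'  n9⇒n10  ** P0@[23:23],P4@[22:23]
[24] read 'b'  n10⇒n11
[25] read 'a'  n11⇒n12
[26] read 'b'  n12⇒n13  ** P3@[22:26],P7@[24:26]
[27] read 'b'  n13⇒n3 (via fail)
[28] read 'c'  n3⇒n6 (via fail)  ** P0@[28:28]
[29] read 'c'  n6⇒n1 (via fail)  ** P0@[29:29]
[30] read 'a'  n1⇒n9 (via fail)

Result: [[1,0],[1,4],[5,0],[5,1],[5,4],[6,0],[10,7],[17,0],[17,1],[17,4],[21,5],[23,0],[23,4],[26,3],[26,7],[28,0],[29,0]]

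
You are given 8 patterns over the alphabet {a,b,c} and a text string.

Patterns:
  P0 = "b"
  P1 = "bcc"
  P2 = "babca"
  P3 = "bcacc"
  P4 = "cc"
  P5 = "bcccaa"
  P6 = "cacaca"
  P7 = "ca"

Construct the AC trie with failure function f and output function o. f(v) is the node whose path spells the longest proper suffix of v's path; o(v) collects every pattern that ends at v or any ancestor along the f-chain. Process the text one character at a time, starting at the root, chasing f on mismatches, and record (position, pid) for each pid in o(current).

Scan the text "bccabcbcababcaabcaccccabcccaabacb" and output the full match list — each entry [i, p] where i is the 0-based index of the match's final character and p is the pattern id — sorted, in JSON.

Construct AC machine:
Trie nodes:
  n0 'ε': b→1 c→11
  n1 'b': a→4 c→2  [P0 ends]
  n2 'bc': a→8 c→3
  n3 'bcc': c→13  [P1 ends]
  n4 'ba': b→5
  n5 'bab': c→6
  n6 'babc': a→7
  n7 'babca': ·  [P2 ends]
  n8 'bca': c→9
  n9 'bcac': c→10
  n10 'bcacc': ·  [P3 ends]
  n11 'c': a→16 c→12
  n12 'cc': ·  [P4 ends]
  n13 'bccc': a→14
  n14 'bccca': a→15
  n15 'bcccaa': ·  [P5 ends]
  n16 'ca': c→17  [P7 ends]
  n17 'cac': a→18
  n18 'caca': c→19
  n19 'cacac': a→20
  n20 'cacaca': ·  [P6 ends]

Failure links (BFS by depth):
  fail(1) 'b': from fail(0)=0 chase 'b': 0 ⇒ 0;  out={0}∪out(0)={0}
  fail(11) 'c': from fail(0)=0 chase 'c': 0 ⇒ 0;  out=∅∪out(0)=∅
  fail(2) 'bc': from fail(1)=0 chase 'c': 0 ⇒ 11;  out=∅∪out(11)=∅
  fail(4) 'ba': from fail(1)=0 chase 'a': 0 ⇒ 0;  out=∅∪out(0)=∅
  fail(12) 'cc': from fail(11)=0 chase 'c': 0 ⇒ 11;  out={4}∪out(11)={4}
  fail(16) 'ca': from fail(11)=0 chase 'a': 0 ⇒ 0;  out={7}∪out(0)={7}
  fail(3) 'bcc': from fail(2)=11 chase 'c': 11 ⇒ 12;  out={1}∪out(12)={1,4}
  fail(5) 'bab': from fail(4)=0 chase 'b': 0 ⇒ 1;  out=∅∪out(1)={0}
  fail(8) 'bca': from fail(2)=11 chase 'a': 11 ⇒ 16;  out=∅∪out(16)={7}
  fail(17) 'cac': from fail(16)=0 chase 'c': 0 ⇒ 11;  out=∅∪out(11)=∅
  fail(6) 'babc': from fail(5)=1 chase 'c': 1 ⇒ 2;  out=∅∪out(2)=∅
  fail(9) 'bcac': from fail(8)=16 chase 'c': 16 ⇒ 17;  out=∅∪out(17)=∅
  fail(13) 'bccc': from fail(3)=12 chase 'c': 12→11 ⇒ 12;  out=∅∪out(12)={4}
  fail(18) 'caca': from fail(17)=11 chase 'a': 11 ⇒ 16;  out=∅∪out(16)={7}
  fail(7) 'babca': from fail(6)=2 chase 'a': 2 ⇒ 8;  out={2}∪out(8)={2,7}
  fail(10) 'bcacc': from fail(9)=17 chase 'c': 17→11 ⇒ 12;  out={3}∪out(12)={3,4}
  fail(14) 'bccca': from fail(13)=12 chase 'a': 12→11 ⇒ 16;  out=∅∪out(16)={7}
  fail(19) 'cacac': from fail(18)=16 chase 'c': 16 ⇒ 17;  out=∅∪out(17)=∅
  fail(15) 'bcccaa': from fail(14)=16 chase 'a': 16→0 ⇒ 0;  out={5}∪out(0)={5}
  fail(20) 'cacaca': from fail(19)=17 chase 'a': 17 ⇒ 18;  out={6}∪out(18)={6,7}

Scan:
[0] read 'b'  n0⇒n1  emit P0@[0:0]
[1] read 'c'  n1⇒n2
[2] read 'c'  n2⇒n3  emit P1@[0:2],P4@[1:2]
[3] read 'a'  n3⇒n16 (via fail)  emit P7@[2:3]
[4] read 'b'  n16⇒n1 (via fail)  emit P0@[4:4]
[5] read 'c'  n1⇒n2
[6] read 'b'  n2⇒n1 (via fail)  emit P0@[6:6]
[7] read 'c'  n1⇒n2
[8] read 'a'  n2⇒n8  emit P7@[7:8]
[9] read 'b'  n8⇒n1 (via fail)  emit P0@[9:9]
[10] read 'a'  n1⇒n4
[11] read 'b'  n4⇒n5  emit P0@[11:11]
[12] read 'c'  n5⇒n6
[13] read 'a'  n6⇒n7  emit P2@[9:13],P7@[12:13]
[14] read 'a'  n7⇒n0 (via fail)
[15] read 'b'  n0⇒n1  emit P0@[15:15]
[16] read 'c'  n1⇒n2
[17] read 'a'  n2⇒n8  emit P7@[16:17]
[18] read 'c'  n8⇒n9
[19] read 'c'  n9⇒n10  emit P3@[15:19],P4@[18:19]
[20] read 'c'  n10⇒n12 (via fail)  emit P4@[19:20]
[21] read 'c'  n12⇒n12 (via fail)  emit P4@[20:21]
[22] read 'a'  n12⇒n16 (via fail)  emit P7@[21:22]
[23] read 'b'  n16⇒n1 (via fail)  emit P0@[23:23]
[24] read 'c'  n1⇒n2
[25] read 'c'  n2⇒n3  emit P1@[23:25],P4@[24:25]
[26] read 'c'  n3⇒n13  emit P4@[25:26]
[27] read 'a'  n13⇒n14  emit P7@[26:27]
[28] read 'a'  n14⇒n15  emit P5@[23:28]
[29] read 'b'  n15⇒n1 (via fail)  emit P0@[29:29]
[30] read 'a'  n1⇒n4
[31] read 'c'  n4⇒n11 (via fail)
[32] read 'b'  n11⇒n1 (via fail)  emit P0@[32:32]

Matches: [[0,0],[2,1],[2,4],[3,7],[4,0],[6,0],[8,7],[9,0],[11,0],[13,2],[13,7],[15,0],[17,7],[19,3],[19,4],[20,4],[21,4],[22,7],[23,0],[25,1],[25,4],[26,4],[27,7],[28,5],[29,0],[32,0]]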